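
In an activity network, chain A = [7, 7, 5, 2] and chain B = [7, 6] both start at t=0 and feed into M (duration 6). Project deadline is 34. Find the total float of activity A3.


Forward pass: ES(A3) = sum of predecessors on chain A = 14
EF = ES + duration = 14 + 5 = 19
Backward pass: LF(M) = deadline = 34; LS(M) = 34 - 6 = 28
LF(A3) = LS(M) - sum(successors on chain A) = 28 - 2 = 26
LS = LF - duration = 26 - 5 = 21
Total float = LS - ES = 21 - 14 = 7

7


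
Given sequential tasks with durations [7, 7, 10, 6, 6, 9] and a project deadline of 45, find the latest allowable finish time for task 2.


LF(activity 2) = deadline - sum of successor durations
Successors: activities 3 through 6 with durations [10, 6, 6, 9]
Sum of successor durations = 31
LF = 45 - 31 = 14

14


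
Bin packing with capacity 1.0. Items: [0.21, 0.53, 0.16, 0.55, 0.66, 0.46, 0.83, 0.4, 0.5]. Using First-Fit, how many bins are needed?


Place items sequentially using First-Fit:
  Item 0.21 -> new Bin 1
  Item 0.53 -> Bin 1 (now 0.74)
  Item 0.16 -> Bin 1 (now 0.9)
  Item 0.55 -> new Bin 2
  Item 0.66 -> new Bin 3
  Item 0.46 -> new Bin 4
  Item 0.83 -> new Bin 5
  Item 0.4 -> Bin 2 (now 0.95)
  Item 0.5 -> Bin 4 (now 0.96)
Total bins used = 5

5


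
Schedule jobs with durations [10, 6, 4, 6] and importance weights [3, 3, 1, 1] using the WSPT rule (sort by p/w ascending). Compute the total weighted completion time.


Compute p/w ratios and sort ascending (WSPT): [(6, 3), (10, 3), (4, 1), (6, 1)]
Compute weighted completion times:
  Job (p=6,w=3): C=6, w*C=3*6=18
  Job (p=10,w=3): C=16, w*C=3*16=48
  Job (p=4,w=1): C=20, w*C=1*20=20
  Job (p=6,w=1): C=26, w*C=1*26=26
Total weighted completion time = 112

112


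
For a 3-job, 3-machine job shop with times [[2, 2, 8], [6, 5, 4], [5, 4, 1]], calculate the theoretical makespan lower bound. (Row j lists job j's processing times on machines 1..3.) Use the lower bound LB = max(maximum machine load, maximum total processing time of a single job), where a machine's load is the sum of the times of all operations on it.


Machine loads:
  Machine 1: 2 + 6 + 5 = 13
  Machine 2: 2 + 5 + 4 = 11
  Machine 3: 8 + 4 + 1 = 13
Max machine load = 13
Job totals:
  Job 1: 12
  Job 2: 15
  Job 3: 10
Max job total = 15
Lower bound = max(13, 15) = 15

15


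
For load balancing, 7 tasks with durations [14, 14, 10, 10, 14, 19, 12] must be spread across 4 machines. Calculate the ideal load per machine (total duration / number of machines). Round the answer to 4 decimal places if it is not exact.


Total processing time = 14 + 14 + 10 + 10 + 14 + 19 + 12 = 93
Number of machines = 4
Ideal balanced load = 93 / 4 = 23.25

23.25


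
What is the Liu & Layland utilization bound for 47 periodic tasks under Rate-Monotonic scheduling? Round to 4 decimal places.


Compute 2^(1/47) = 1.0148570979
Subtract 1: 1.0148570979 - 1 = 0.0148570979
Multiply by n: 47 * 0.0148570979 = 0.6982836013
Round to 4 dp: 0.6983

0.6983


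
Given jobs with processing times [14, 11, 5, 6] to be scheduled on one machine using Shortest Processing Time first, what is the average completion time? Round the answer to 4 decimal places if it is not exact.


Sort jobs by processing time (SPT order): [5, 6, 11, 14]
Compute completion times sequentially:
  Job 1: processing = 5, completes at 5
  Job 2: processing = 6, completes at 11
  Job 3: processing = 11, completes at 22
  Job 4: processing = 14, completes at 36
Sum of completion times = 74
Average completion time = 74/4 = 18.5

18.5


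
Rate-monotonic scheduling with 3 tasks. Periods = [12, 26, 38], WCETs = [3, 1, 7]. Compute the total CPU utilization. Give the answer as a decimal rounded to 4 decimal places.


Compute individual utilizations (exact fractions):
  Task 1: C/T = 3/12 = 1/4 (approx. 0.25)
  Task 2: C/T = 1/26 (approx. 0.0385)
  Task 3: C/T = 7/38 (approx. 0.1842)
Total utilization U = 1/4 + 1/26 + 7/38 = 467/988
Rounded to 4 decimal places: U = 0.4727
RM (Liu & Layland) bound for 3 tasks = 0.779763; compare with U = 467/988 (approx. 0.472672)
U <= bound, so schedulable by RM sufficient condition.

0.4727


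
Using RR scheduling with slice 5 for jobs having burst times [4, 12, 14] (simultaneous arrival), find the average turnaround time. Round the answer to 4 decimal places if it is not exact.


Time quantum = 5
Execution trace:
  J1 runs 4 units, time = 4
  J2 runs 5 units, time = 9
  J3 runs 5 units, time = 14
  J2 runs 5 units, time = 19
  J3 runs 5 units, time = 24
  J2 runs 2 units, time = 26
  J3 runs 4 units, time = 30
Finish times: [4, 26, 30]
Average turnaround = 60/3 = 20.0

20.0


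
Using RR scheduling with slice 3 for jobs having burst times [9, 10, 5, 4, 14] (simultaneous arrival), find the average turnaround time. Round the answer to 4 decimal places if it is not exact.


Time quantum = 3
Execution trace:
  J1 runs 3 units, time = 3
  J2 runs 3 units, time = 6
  J3 runs 3 units, time = 9
  J4 runs 3 units, time = 12
  J5 runs 3 units, time = 15
  J1 runs 3 units, time = 18
  J2 runs 3 units, time = 21
  J3 runs 2 units, time = 23
  J4 runs 1 units, time = 24
  J5 runs 3 units, time = 27
  J1 runs 3 units, time = 30
  J2 runs 3 units, time = 33
  J5 runs 3 units, time = 36
  J2 runs 1 units, time = 37
  J5 runs 3 units, time = 40
  J5 runs 2 units, time = 42
Finish times: [30, 37, 23, 24, 42]
Average turnaround = 156/5 = 31.2

31.2


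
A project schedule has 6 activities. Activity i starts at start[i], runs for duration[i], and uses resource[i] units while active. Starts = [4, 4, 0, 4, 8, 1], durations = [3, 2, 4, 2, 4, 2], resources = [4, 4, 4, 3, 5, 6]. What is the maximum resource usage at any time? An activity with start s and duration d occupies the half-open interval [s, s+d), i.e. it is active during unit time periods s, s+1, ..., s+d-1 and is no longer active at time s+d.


Each activity i is active on [start_i, start_i + duration_i).
Compute total resource usage per time slot:
  t=0: active resources = [4], total = 4
  t=1: active resources = [4, 6], total = 10
  t=2: active resources = [4, 6], total = 10
  t=3: active resources = [4], total = 4
  t=4: active resources = [4, 4, 3], total = 11
  t=5: active resources = [4, 4, 3], total = 11
  t=6: active resources = [4], total = 4
  t=7: active resources = [], total = 0
  t=8: active resources = [5], total = 5
  t=9: active resources = [5], total = 5
  t=10: active resources = [5], total = 5
  t=11: active resources = [5], total = 5
Peak resource demand = 11

11


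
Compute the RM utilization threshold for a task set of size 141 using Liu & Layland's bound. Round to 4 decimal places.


Compute 2^(1/141) = 1.0049280405
Subtract 1: 1.0049280405 - 1 = 0.0049280405
Multiply by n: 141 * 0.0049280405 = 0.6948537105
Round to 4 dp: 0.6949

0.6949


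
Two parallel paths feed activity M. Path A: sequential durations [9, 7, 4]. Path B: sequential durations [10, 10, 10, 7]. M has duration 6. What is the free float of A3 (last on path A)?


ES(A3) = sum of predecessors on chain A = 16
EF(A3) = ES + duration = 16 + 4 = 20
Successor of A3 is M. ES(M) = max(sum(A), sum(B)) = max(20, 37) = 37
Free float = ES(successor) - EF(current) = 37 - 20 = 17

17


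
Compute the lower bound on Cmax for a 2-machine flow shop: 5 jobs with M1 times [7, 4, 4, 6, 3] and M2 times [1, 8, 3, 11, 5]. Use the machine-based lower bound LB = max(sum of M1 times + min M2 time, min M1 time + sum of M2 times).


LB1 = sum(M1 times) + min(M2 times) = 24 + 1 = 25
LB2 = min(M1 times) + sum(M2 times) = 3 + 28 = 31
Lower bound = max(LB1, LB2) = max(25, 31) = 31

31


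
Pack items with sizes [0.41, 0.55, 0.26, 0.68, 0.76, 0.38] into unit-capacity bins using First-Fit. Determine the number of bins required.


Place items sequentially using First-Fit:
  Item 0.41 -> new Bin 1
  Item 0.55 -> Bin 1 (now 0.96)
  Item 0.26 -> new Bin 2
  Item 0.68 -> Bin 2 (now 0.94)
  Item 0.76 -> new Bin 3
  Item 0.38 -> new Bin 4
Total bins used = 4

4


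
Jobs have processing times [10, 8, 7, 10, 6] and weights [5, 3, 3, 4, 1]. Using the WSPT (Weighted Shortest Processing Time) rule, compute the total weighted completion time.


Compute p/w ratios and sort ascending (WSPT): [(10, 5), (7, 3), (10, 4), (8, 3), (6, 1)]
Compute weighted completion times:
  Job (p=10,w=5): C=10, w*C=5*10=50
  Job (p=7,w=3): C=17, w*C=3*17=51
  Job (p=10,w=4): C=27, w*C=4*27=108
  Job (p=8,w=3): C=35, w*C=3*35=105
  Job (p=6,w=1): C=41, w*C=1*41=41
Total weighted completion time = 355

355


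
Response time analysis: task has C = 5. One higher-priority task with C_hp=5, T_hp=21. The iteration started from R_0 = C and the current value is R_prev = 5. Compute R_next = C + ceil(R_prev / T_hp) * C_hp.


R_next = C + ceil(R_prev / T_hp) * C_hp
ceil(5 / 21) = ceil(0.2381) = 1
Interference = 1 * 5 = 5
R_next = 5 + 5 = 10

10


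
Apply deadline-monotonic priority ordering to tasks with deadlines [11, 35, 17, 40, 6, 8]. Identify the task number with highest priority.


Sort tasks by relative deadline (ascending):
  Task 5: deadline = 6
  Task 6: deadline = 8
  Task 1: deadline = 11
  Task 3: deadline = 17
  Task 2: deadline = 35
  Task 4: deadline = 40
Priority order (highest first): [5, 6, 1, 3, 2, 4]
Highest priority task = 5

5


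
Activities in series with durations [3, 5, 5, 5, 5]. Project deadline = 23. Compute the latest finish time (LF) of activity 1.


LF(activity 1) = deadline - sum of successor durations
Successors: activities 2 through 5 with durations [5, 5, 5, 5]
Sum of successor durations = 20
LF = 23 - 20 = 3

3


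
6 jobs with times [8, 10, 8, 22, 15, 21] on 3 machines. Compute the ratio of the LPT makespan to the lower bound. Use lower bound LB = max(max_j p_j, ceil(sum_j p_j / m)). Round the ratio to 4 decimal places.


LPT order: [22, 21, 15, 10, 8, 8]
Machine loads after assignment: [30, 29, 25]
LPT makespan = 30
Lower bound = max(max_job, ceil(total/3)) = max(22, 28) = 28
Ratio = 30 / 28 = 1.0714

1.0714


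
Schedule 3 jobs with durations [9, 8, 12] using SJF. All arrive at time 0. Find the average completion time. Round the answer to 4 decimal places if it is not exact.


SJF order (ascending): [8, 9, 12]
Completion times:
  Job 1: burst=8, C=8
  Job 2: burst=9, C=17
  Job 3: burst=12, C=29
Average completion = 54/3 = 18.0

18.0


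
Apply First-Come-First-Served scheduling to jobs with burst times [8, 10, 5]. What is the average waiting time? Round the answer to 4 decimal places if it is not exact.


FCFS order (as given): [8, 10, 5]
Waiting times:
  Job 1: wait = 0
  Job 2: wait = 8
  Job 3: wait = 18
Sum of waiting times = 26
Average waiting time = 26/3 = 8.6667

8.6667


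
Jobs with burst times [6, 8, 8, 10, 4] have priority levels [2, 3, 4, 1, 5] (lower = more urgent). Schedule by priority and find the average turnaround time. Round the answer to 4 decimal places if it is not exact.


Sort by priority (ascending = highest first):
Order: [(1, 10), (2, 6), (3, 8), (4, 8), (5, 4)]
Completion times:
  Priority 1, burst=10, C=10
  Priority 2, burst=6, C=16
  Priority 3, burst=8, C=24
  Priority 4, burst=8, C=32
  Priority 5, burst=4, C=36
Average turnaround = 118/5 = 23.6

23.6


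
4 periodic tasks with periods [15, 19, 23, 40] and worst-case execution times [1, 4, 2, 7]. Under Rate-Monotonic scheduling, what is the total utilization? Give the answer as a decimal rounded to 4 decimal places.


Compute individual utilizations (exact fractions):
  Task 1: C/T = 1/15 (approx. 0.0667)
  Task 2: C/T = 4/19 (approx. 0.2105)
  Task 3: C/T = 2/23 (approx. 0.087)
  Task 4: C/T = 7/40 (approx. 0.175)
Total utilization U = 1/15 + 4/19 + 2/23 + 7/40 = 28273/52440
Rounded to 4 decimal places: U = 0.5391
RM (Liu & Layland) bound for 4 tasks = 0.756828; compare with U = 28273/52440 (approx. 0.539150)
U <= bound, so schedulable by RM sufficient condition.

0.5391


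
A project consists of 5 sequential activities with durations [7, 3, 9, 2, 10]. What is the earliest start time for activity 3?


Activity 3 starts after activities 1 through 2 complete.
Predecessor durations: [7, 3]
ES = 7 + 3 = 10

10


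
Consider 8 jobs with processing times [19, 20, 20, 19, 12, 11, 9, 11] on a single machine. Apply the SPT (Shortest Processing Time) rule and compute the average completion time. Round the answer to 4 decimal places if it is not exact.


Sort jobs by processing time (SPT order): [9, 11, 11, 12, 19, 19, 20, 20]
Compute completion times sequentially:
  Job 1: processing = 9, completes at 9
  Job 2: processing = 11, completes at 20
  Job 3: processing = 11, completes at 31
  Job 4: processing = 12, completes at 43
  Job 5: processing = 19, completes at 62
  Job 6: processing = 19, completes at 81
  Job 7: processing = 20, completes at 101
  Job 8: processing = 20, completes at 121
Sum of completion times = 468
Average completion time = 468/8 = 58.5

58.5


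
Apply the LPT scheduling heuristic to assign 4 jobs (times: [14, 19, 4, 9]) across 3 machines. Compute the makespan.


Sort jobs in decreasing order (LPT): [19, 14, 9, 4]
Assign each job to the least loaded machine:
  Machine 1: jobs [19], load = 19
  Machine 2: jobs [14], load = 14
  Machine 3: jobs [9, 4], load = 13
Makespan = max load = 19

19


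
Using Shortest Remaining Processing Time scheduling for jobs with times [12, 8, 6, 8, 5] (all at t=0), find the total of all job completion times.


Since all jobs arrive at t=0, SRPT equals SPT ordering.
SPT order: [5, 6, 8, 8, 12]
Completion times:
  Job 1: p=5, C=5
  Job 2: p=6, C=11
  Job 3: p=8, C=19
  Job 4: p=8, C=27
  Job 5: p=12, C=39
Total completion time = 5 + 11 + 19 + 27 + 39 = 101

101


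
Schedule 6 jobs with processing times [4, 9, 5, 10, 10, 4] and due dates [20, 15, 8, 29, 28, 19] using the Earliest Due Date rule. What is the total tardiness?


Sort by due date (EDD order): [(5, 8), (9, 15), (4, 19), (4, 20), (10, 28), (10, 29)]
Compute completion times and tardiness:
  Job 1: p=5, d=8, C=5, tardiness=max(0,5-8)=0
  Job 2: p=9, d=15, C=14, tardiness=max(0,14-15)=0
  Job 3: p=4, d=19, C=18, tardiness=max(0,18-19)=0
  Job 4: p=4, d=20, C=22, tardiness=max(0,22-20)=2
  Job 5: p=10, d=28, C=32, tardiness=max(0,32-28)=4
  Job 6: p=10, d=29, C=42, tardiness=max(0,42-29)=13
Total tardiness = 19

19


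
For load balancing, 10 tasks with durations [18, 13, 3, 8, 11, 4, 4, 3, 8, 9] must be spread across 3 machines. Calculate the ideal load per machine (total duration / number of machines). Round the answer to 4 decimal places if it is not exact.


Total processing time = 18 + 13 + 3 + 8 + 11 + 4 + 4 + 3 + 8 + 9 = 81
Number of machines = 3
Ideal balanced load = 81 / 3 = 27.0

27.0


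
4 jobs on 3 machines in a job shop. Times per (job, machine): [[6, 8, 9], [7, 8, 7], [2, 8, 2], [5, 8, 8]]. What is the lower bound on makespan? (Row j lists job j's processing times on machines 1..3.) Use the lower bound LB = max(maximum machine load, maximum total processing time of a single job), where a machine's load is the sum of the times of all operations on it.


Machine loads:
  Machine 1: 6 + 7 + 2 + 5 = 20
  Machine 2: 8 + 8 + 8 + 8 = 32
  Machine 3: 9 + 7 + 2 + 8 = 26
Max machine load = 32
Job totals:
  Job 1: 23
  Job 2: 22
  Job 3: 12
  Job 4: 21
Max job total = 23
Lower bound = max(32, 23) = 32

32


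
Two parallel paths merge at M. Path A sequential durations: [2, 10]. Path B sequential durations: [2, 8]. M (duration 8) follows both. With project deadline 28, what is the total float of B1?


Forward pass: ES(B1) = sum of predecessors on chain B = 0
EF = ES + duration = 0 + 2 = 2
Backward pass: LF(M) = deadline = 28; LS(M) = 28 - 8 = 20
LF(B1) = LS(M) - sum(successors on chain B) = 20 - 8 = 12
LS = LF - duration = 12 - 2 = 10
Total float = LS - ES = 10 - 0 = 10

10


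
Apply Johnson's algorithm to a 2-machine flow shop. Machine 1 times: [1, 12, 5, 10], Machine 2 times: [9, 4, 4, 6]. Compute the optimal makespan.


Apply Johnson's rule:
  Group 1 (a <= b): [(1, 1, 9)]
  Group 2 (a > b): [(4, 10, 6), (2, 12, 4), (3, 5, 4)]
Optimal job order: [1, 4, 2, 3]
Schedule:
  Job 1: M1 done at 1, M2 done at 10
  Job 4: M1 done at 11, M2 done at 17
  Job 2: M1 done at 23, M2 done at 27
  Job 3: M1 done at 28, M2 done at 32
Makespan = 32

32


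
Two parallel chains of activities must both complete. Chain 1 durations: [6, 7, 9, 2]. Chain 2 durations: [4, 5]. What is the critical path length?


Path A total = 6 + 7 + 9 + 2 = 24
Path B total = 4 + 5 = 9
Critical path = longest path = max(24, 9) = 24

24


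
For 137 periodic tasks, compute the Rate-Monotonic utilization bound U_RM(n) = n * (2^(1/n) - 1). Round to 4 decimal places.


Compute 2^(1/137) = 1.0050722892
Subtract 1: 1.0050722892 - 1 = 0.0050722892
Multiply by n: 137 * 0.0050722892 = 0.6949036204
Round to 4 dp: 0.6949

0.6949


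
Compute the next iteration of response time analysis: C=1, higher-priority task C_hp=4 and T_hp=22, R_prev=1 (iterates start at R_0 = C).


R_next = C + ceil(R_prev / T_hp) * C_hp
ceil(1 / 22) = ceil(0.0455) = 1
Interference = 1 * 4 = 4
R_next = 1 + 4 = 5

5


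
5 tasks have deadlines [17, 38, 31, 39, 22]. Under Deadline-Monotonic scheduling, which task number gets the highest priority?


Sort tasks by relative deadline (ascending):
  Task 1: deadline = 17
  Task 5: deadline = 22
  Task 3: deadline = 31
  Task 2: deadline = 38
  Task 4: deadline = 39
Priority order (highest first): [1, 5, 3, 2, 4]
Highest priority task = 1

1


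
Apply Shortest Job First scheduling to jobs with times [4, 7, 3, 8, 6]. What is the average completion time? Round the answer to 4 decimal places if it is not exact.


SJF order (ascending): [3, 4, 6, 7, 8]
Completion times:
  Job 1: burst=3, C=3
  Job 2: burst=4, C=7
  Job 3: burst=6, C=13
  Job 4: burst=7, C=20
  Job 5: burst=8, C=28
Average completion = 71/5 = 14.2

14.2


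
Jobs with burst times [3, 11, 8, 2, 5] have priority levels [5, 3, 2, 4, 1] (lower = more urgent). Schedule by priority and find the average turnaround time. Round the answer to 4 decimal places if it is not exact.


Sort by priority (ascending = highest first):
Order: [(1, 5), (2, 8), (3, 11), (4, 2), (5, 3)]
Completion times:
  Priority 1, burst=5, C=5
  Priority 2, burst=8, C=13
  Priority 3, burst=11, C=24
  Priority 4, burst=2, C=26
  Priority 5, burst=3, C=29
Average turnaround = 97/5 = 19.4

19.4


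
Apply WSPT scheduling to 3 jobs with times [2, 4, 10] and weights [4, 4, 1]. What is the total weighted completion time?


Compute p/w ratios and sort ascending (WSPT): [(2, 4), (4, 4), (10, 1)]
Compute weighted completion times:
  Job (p=2,w=4): C=2, w*C=4*2=8
  Job (p=4,w=4): C=6, w*C=4*6=24
  Job (p=10,w=1): C=16, w*C=1*16=16
Total weighted completion time = 48

48


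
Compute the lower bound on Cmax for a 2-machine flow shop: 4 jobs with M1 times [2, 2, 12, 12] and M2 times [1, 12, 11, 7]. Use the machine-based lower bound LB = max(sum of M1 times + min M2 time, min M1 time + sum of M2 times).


LB1 = sum(M1 times) + min(M2 times) = 28 + 1 = 29
LB2 = min(M1 times) + sum(M2 times) = 2 + 31 = 33
Lower bound = max(LB1, LB2) = max(29, 33) = 33

33


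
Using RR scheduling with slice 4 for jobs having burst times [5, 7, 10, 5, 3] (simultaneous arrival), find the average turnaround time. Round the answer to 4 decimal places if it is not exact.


Time quantum = 4
Execution trace:
  J1 runs 4 units, time = 4
  J2 runs 4 units, time = 8
  J3 runs 4 units, time = 12
  J4 runs 4 units, time = 16
  J5 runs 3 units, time = 19
  J1 runs 1 units, time = 20
  J2 runs 3 units, time = 23
  J3 runs 4 units, time = 27
  J4 runs 1 units, time = 28
  J3 runs 2 units, time = 30
Finish times: [20, 23, 30, 28, 19]
Average turnaround = 120/5 = 24.0

24.0


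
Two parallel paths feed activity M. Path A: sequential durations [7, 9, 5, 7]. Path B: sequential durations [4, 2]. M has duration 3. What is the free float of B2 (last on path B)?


ES(B2) = sum of predecessors on chain B = 4
EF(B2) = ES + duration = 4 + 2 = 6
Successor of B2 is M. ES(M) = max(sum(A), sum(B)) = max(28, 6) = 28
Free float = ES(successor) - EF(current) = 28 - 6 = 22

22


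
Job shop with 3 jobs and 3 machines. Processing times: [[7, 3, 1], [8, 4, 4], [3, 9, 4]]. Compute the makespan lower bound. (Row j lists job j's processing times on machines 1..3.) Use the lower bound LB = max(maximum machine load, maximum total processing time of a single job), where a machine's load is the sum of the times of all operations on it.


Machine loads:
  Machine 1: 7 + 8 + 3 = 18
  Machine 2: 3 + 4 + 9 = 16
  Machine 3: 1 + 4 + 4 = 9
Max machine load = 18
Job totals:
  Job 1: 11
  Job 2: 16
  Job 3: 16
Max job total = 16
Lower bound = max(18, 16) = 18

18


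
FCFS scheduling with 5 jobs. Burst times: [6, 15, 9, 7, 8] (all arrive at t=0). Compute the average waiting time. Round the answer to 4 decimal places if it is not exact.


FCFS order (as given): [6, 15, 9, 7, 8]
Waiting times:
  Job 1: wait = 0
  Job 2: wait = 6
  Job 3: wait = 21
  Job 4: wait = 30
  Job 5: wait = 37
Sum of waiting times = 94
Average waiting time = 94/5 = 18.8

18.8


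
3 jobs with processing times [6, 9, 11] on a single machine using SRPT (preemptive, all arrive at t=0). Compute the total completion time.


Since all jobs arrive at t=0, SRPT equals SPT ordering.
SPT order: [6, 9, 11]
Completion times:
  Job 1: p=6, C=6
  Job 2: p=9, C=15
  Job 3: p=11, C=26
Total completion time = 6 + 15 + 26 = 47

47


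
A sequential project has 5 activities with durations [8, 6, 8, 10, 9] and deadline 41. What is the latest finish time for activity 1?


LF(activity 1) = deadline - sum of successor durations
Successors: activities 2 through 5 with durations [6, 8, 10, 9]
Sum of successor durations = 33
LF = 41 - 33 = 8

8


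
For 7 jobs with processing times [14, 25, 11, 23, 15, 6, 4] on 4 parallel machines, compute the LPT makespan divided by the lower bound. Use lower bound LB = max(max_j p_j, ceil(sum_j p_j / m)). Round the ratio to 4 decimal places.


LPT order: [25, 23, 15, 14, 11, 6, 4]
Machine loads after assignment: [25, 23, 25, 25]
LPT makespan = 25
Lower bound = max(max_job, ceil(total/4)) = max(25, 25) = 25
Ratio = 25 / 25 = 1.0

1.0


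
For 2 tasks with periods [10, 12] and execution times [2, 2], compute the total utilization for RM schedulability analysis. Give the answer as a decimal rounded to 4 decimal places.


Compute individual utilizations (exact fractions):
  Task 1: C/T = 2/10 = 1/5 (approx. 0.2)
  Task 2: C/T = 2/12 = 1/6 (approx. 0.1667)
Total utilization U = 1/5 + 1/6 = 11/30
Rounded to 4 decimal places: U = 0.3667
RM (Liu & Layland) bound for 2 tasks = 0.828427; compare with U = 11/30 (approx. 0.366667)
U <= bound, so schedulable by RM sufficient condition.

0.3667


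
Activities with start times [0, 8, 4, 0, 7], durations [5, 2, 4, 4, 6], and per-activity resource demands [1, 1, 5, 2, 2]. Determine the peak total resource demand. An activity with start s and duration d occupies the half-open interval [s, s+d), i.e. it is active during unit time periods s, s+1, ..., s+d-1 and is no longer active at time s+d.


Each activity i is active on [start_i, start_i + duration_i).
Compute total resource usage per time slot:
  t=0: active resources = [1, 2], total = 3
  t=1: active resources = [1, 2], total = 3
  t=2: active resources = [1, 2], total = 3
  t=3: active resources = [1, 2], total = 3
  t=4: active resources = [1, 5], total = 6
  t=5: active resources = [5], total = 5
  t=6: active resources = [5], total = 5
  t=7: active resources = [5, 2], total = 7
  t=8: active resources = [1, 2], total = 3
  t=9: active resources = [1, 2], total = 3
  t=10: active resources = [2], total = 2
  t=11: active resources = [2], total = 2
  t=12: active resources = [2], total = 2
Peak resource demand = 7

7


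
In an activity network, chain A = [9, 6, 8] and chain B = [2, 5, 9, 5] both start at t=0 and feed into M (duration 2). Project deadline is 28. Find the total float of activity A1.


Forward pass: ES(A1) = sum of predecessors on chain A = 0
EF = ES + duration = 0 + 9 = 9
Backward pass: LF(M) = deadline = 28; LS(M) = 28 - 2 = 26
LF(A1) = LS(M) - sum(successors on chain A) = 26 - 14 = 12
LS = LF - duration = 12 - 9 = 3
Total float = LS - ES = 3 - 0 = 3

3


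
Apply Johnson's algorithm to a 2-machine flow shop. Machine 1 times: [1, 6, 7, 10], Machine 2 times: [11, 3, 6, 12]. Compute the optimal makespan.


Apply Johnson's rule:
  Group 1 (a <= b): [(1, 1, 11), (4, 10, 12)]
  Group 2 (a > b): [(3, 7, 6), (2, 6, 3)]
Optimal job order: [1, 4, 3, 2]
Schedule:
  Job 1: M1 done at 1, M2 done at 12
  Job 4: M1 done at 11, M2 done at 24
  Job 3: M1 done at 18, M2 done at 30
  Job 2: M1 done at 24, M2 done at 33
Makespan = 33

33


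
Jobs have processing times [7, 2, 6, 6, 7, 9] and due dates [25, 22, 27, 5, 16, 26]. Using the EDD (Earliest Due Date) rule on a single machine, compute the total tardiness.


Sort by due date (EDD order): [(6, 5), (7, 16), (2, 22), (7, 25), (9, 26), (6, 27)]
Compute completion times and tardiness:
  Job 1: p=6, d=5, C=6, tardiness=max(0,6-5)=1
  Job 2: p=7, d=16, C=13, tardiness=max(0,13-16)=0
  Job 3: p=2, d=22, C=15, tardiness=max(0,15-22)=0
  Job 4: p=7, d=25, C=22, tardiness=max(0,22-25)=0
  Job 5: p=9, d=26, C=31, tardiness=max(0,31-26)=5
  Job 6: p=6, d=27, C=37, tardiness=max(0,37-27)=10
Total tardiness = 16

16


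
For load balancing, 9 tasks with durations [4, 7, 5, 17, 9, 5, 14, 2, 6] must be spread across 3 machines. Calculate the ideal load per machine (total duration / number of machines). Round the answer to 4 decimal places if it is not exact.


Total processing time = 4 + 7 + 5 + 17 + 9 + 5 + 14 + 2 + 6 = 69
Number of machines = 3
Ideal balanced load = 69 / 3 = 23.0

23.0


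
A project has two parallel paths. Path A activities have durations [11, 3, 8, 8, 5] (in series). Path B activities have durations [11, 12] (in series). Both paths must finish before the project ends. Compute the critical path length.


Path A total = 11 + 3 + 8 + 8 + 5 = 35
Path B total = 11 + 12 = 23
Critical path = longest path = max(35, 23) = 35

35


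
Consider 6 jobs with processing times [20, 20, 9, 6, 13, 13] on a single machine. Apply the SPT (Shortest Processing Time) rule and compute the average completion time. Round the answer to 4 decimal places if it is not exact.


Sort jobs by processing time (SPT order): [6, 9, 13, 13, 20, 20]
Compute completion times sequentially:
  Job 1: processing = 6, completes at 6
  Job 2: processing = 9, completes at 15
  Job 3: processing = 13, completes at 28
  Job 4: processing = 13, completes at 41
  Job 5: processing = 20, completes at 61
  Job 6: processing = 20, completes at 81
Sum of completion times = 232
Average completion time = 232/6 = 38.6667

38.6667


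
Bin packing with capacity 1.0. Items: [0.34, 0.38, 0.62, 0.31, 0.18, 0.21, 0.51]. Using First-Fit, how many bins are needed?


Place items sequentially using First-Fit:
  Item 0.34 -> new Bin 1
  Item 0.38 -> Bin 1 (now 0.72)
  Item 0.62 -> new Bin 2
  Item 0.31 -> Bin 2 (now 0.93)
  Item 0.18 -> Bin 1 (now 0.9)
  Item 0.21 -> new Bin 3
  Item 0.51 -> Bin 3 (now 0.72)
Total bins used = 3

3


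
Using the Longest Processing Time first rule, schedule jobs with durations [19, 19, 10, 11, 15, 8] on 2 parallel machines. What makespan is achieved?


Sort jobs in decreasing order (LPT): [19, 19, 15, 11, 10, 8]
Assign each job to the least loaded machine:
  Machine 1: jobs [19, 15, 8], load = 42
  Machine 2: jobs [19, 11, 10], load = 40
Makespan = max load = 42

42


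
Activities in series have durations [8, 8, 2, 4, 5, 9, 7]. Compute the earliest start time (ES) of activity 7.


Activity 7 starts after activities 1 through 6 complete.
Predecessor durations: [8, 8, 2, 4, 5, 9]
ES = 8 + 8 + 2 + 4 + 5 + 9 = 36

36


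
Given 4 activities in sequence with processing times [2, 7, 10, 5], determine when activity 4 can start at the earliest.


Activity 4 starts after activities 1 through 3 complete.
Predecessor durations: [2, 7, 10]
ES = 2 + 7 + 10 = 19

19


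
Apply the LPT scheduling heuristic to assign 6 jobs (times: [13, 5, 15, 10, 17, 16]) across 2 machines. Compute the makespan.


Sort jobs in decreasing order (LPT): [17, 16, 15, 13, 10, 5]
Assign each job to the least loaded machine:
  Machine 1: jobs [17, 13, 10], load = 40
  Machine 2: jobs [16, 15, 5], load = 36
Makespan = max load = 40

40


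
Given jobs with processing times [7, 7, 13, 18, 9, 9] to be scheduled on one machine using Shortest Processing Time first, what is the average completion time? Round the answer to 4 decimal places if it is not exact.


Sort jobs by processing time (SPT order): [7, 7, 9, 9, 13, 18]
Compute completion times sequentially:
  Job 1: processing = 7, completes at 7
  Job 2: processing = 7, completes at 14
  Job 3: processing = 9, completes at 23
  Job 4: processing = 9, completes at 32
  Job 5: processing = 13, completes at 45
  Job 6: processing = 18, completes at 63
Sum of completion times = 184
Average completion time = 184/6 = 30.6667

30.6667


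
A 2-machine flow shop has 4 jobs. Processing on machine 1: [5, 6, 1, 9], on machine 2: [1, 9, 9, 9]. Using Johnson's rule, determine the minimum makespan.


Apply Johnson's rule:
  Group 1 (a <= b): [(3, 1, 9), (2, 6, 9), (4, 9, 9)]
  Group 2 (a > b): [(1, 5, 1)]
Optimal job order: [3, 2, 4, 1]
Schedule:
  Job 3: M1 done at 1, M2 done at 10
  Job 2: M1 done at 7, M2 done at 19
  Job 4: M1 done at 16, M2 done at 28
  Job 1: M1 done at 21, M2 done at 29
Makespan = 29

29


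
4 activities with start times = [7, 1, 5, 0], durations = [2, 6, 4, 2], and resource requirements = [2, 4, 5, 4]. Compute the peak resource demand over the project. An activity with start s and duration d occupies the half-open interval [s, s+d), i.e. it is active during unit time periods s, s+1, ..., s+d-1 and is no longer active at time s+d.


Each activity i is active on [start_i, start_i + duration_i).
Compute total resource usage per time slot:
  t=0: active resources = [4], total = 4
  t=1: active resources = [4, 4], total = 8
  t=2: active resources = [4], total = 4
  t=3: active resources = [4], total = 4
  t=4: active resources = [4], total = 4
  t=5: active resources = [4, 5], total = 9
  t=6: active resources = [4, 5], total = 9
  t=7: active resources = [2, 5], total = 7
  t=8: active resources = [2, 5], total = 7
Peak resource demand = 9

9


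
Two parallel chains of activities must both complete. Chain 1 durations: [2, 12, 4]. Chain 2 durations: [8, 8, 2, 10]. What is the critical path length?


Path A total = 2 + 12 + 4 = 18
Path B total = 8 + 8 + 2 + 10 = 28
Critical path = longest path = max(18, 28) = 28

28


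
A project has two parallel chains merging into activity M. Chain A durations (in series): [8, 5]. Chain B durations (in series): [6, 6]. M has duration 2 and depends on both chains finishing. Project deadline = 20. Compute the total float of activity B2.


Forward pass: ES(B2) = sum of predecessors on chain B = 6
EF = ES + duration = 6 + 6 = 12
Backward pass: LF(M) = deadline = 20; LS(M) = 20 - 2 = 18
LF(B2) = LS(M) - sum(successors on chain B) = 18 - 0 = 18
LS = LF - duration = 18 - 6 = 12
Total float = LS - ES = 12 - 6 = 6

6


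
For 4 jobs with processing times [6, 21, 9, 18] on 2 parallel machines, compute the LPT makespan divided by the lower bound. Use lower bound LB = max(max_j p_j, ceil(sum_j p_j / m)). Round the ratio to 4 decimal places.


LPT order: [21, 18, 9, 6]
Machine loads after assignment: [27, 27]
LPT makespan = 27
Lower bound = max(max_job, ceil(total/2)) = max(21, 27) = 27
Ratio = 27 / 27 = 1.0

1.0


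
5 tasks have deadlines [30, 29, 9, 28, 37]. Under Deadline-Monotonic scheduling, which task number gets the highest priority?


Sort tasks by relative deadline (ascending):
  Task 3: deadline = 9
  Task 4: deadline = 28
  Task 2: deadline = 29
  Task 1: deadline = 30
  Task 5: deadline = 37
Priority order (highest first): [3, 4, 2, 1, 5]
Highest priority task = 3

3


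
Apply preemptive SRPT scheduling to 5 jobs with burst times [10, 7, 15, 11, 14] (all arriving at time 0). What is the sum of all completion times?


Since all jobs arrive at t=0, SRPT equals SPT ordering.
SPT order: [7, 10, 11, 14, 15]
Completion times:
  Job 1: p=7, C=7
  Job 2: p=10, C=17
  Job 3: p=11, C=28
  Job 4: p=14, C=42
  Job 5: p=15, C=57
Total completion time = 7 + 17 + 28 + 42 + 57 = 151

151


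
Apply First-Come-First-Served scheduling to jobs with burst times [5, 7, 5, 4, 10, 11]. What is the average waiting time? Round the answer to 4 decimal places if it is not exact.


FCFS order (as given): [5, 7, 5, 4, 10, 11]
Waiting times:
  Job 1: wait = 0
  Job 2: wait = 5
  Job 3: wait = 12
  Job 4: wait = 17
  Job 5: wait = 21
  Job 6: wait = 31
Sum of waiting times = 86
Average waiting time = 86/6 = 14.3333

14.3333


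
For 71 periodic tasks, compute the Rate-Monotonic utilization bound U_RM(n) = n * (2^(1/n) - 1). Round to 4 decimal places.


Compute 2^(1/71) = 1.0098104463
Subtract 1: 1.0098104463 - 1 = 0.0098104463
Multiply by n: 71 * 0.0098104463 = 0.6965416873
Round to 4 dp: 0.6965

0.6965


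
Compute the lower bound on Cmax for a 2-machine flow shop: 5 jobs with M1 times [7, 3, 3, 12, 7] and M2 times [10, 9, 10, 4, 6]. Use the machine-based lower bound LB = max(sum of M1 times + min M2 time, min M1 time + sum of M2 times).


LB1 = sum(M1 times) + min(M2 times) = 32 + 4 = 36
LB2 = min(M1 times) + sum(M2 times) = 3 + 39 = 42
Lower bound = max(LB1, LB2) = max(36, 42) = 42

42


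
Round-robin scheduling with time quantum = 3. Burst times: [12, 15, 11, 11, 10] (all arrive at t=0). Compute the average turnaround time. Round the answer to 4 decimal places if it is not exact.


Time quantum = 3
Execution trace:
  J1 runs 3 units, time = 3
  J2 runs 3 units, time = 6
  J3 runs 3 units, time = 9
  J4 runs 3 units, time = 12
  J5 runs 3 units, time = 15
  J1 runs 3 units, time = 18
  J2 runs 3 units, time = 21
  J3 runs 3 units, time = 24
  J4 runs 3 units, time = 27
  J5 runs 3 units, time = 30
  J1 runs 3 units, time = 33
  J2 runs 3 units, time = 36
  J3 runs 3 units, time = 39
  J4 runs 3 units, time = 42
  J5 runs 3 units, time = 45
  J1 runs 3 units, time = 48
  J2 runs 3 units, time = 51
  J3 runs 2 units, time = 53
  J4 runs 2 units, time = 55
  J5 runs 1 units, time = 56
  J2 runs 3 units, time = 59
Finish times: [48, 59, 53, 55, 56]
Average turnaround = 271/5 = 54.2

54.2


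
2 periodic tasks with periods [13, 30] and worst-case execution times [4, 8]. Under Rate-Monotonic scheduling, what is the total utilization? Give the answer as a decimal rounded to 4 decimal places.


Compute individual utilizations (exact fractions):
  Task 1: C/T = 4/13 (approx. 0.3077)
  Task 2: C/T = 8/30 = 4/15 (approx. 0.2667)
Total utilization U = 4/13 + 4/15 = 112/195
Rounded to 4 decimal places: U = 0.5744
RM (Liu & Layland) bound for 2 tasks = 0.828427; compare with U = 112/195 (approx. 0.574359)
U <= bound, so schedulable by RM sufficient condition.

0.5744


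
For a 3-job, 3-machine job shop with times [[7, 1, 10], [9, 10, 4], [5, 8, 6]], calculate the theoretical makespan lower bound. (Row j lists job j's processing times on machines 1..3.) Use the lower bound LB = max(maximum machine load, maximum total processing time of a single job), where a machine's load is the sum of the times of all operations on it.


Machine loads:
  Machine 1: 7 + 9 + 5 = 21
  Machine 2: 1 + 10 + 8 = 19
  Machine 3: 10 + 4 + 6 = 20
Max machine load = 21
Job totals:
  Job 1: 18
  Job 2: 23
  Job 3: 19
Max job total = 23
Lower bound = max(21, 23) = 23

23


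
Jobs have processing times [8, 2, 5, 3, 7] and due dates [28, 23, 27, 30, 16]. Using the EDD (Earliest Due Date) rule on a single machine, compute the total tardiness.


Sort by due date (EDD order): [(7, 16), (2, 23), (5, 27), (8, 28), (3, 30)]
Compute completion times and tardiness:
  Job 1: p=7, d=16, C=7, tardiness=max(0,7-16)=0
  Job 2: p=2, d=23, C=9, tardiness=max(0,9-23)=0
  Job 3: p=5, d=27, C=14, tardiness=max(0,14-27)=0
  Job 4: p=8, d=28, C=22, tardiness=max(0,22-28)=0
  Job 5: p=3, d=30, C=25, tardiness=max(0,25-30)=0
Total tardiness = 0

0


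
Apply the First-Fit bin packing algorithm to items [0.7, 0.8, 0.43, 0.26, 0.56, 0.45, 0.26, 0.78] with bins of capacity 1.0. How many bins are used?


Place items sequentially using First-Fit:
  Item 0.7 -> new Bin 1
  Item 0.8 -> new Bin 2
  Item 0.43 -> new Bin 3
  Item 0.26 -> Bin 1 (now 0.96)
  Item 0.56 -> Bin 3 (now 0.99)
  Item 0.45 -> new Bin 4
  Item 0.26 -> Bin 4 (now 0.71)
  Item 0.78 -> new Bin 5
Total bins used = 5

5


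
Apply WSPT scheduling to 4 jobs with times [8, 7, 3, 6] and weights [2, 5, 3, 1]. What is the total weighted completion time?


Compute p/w ratios and sort ascending (WSPT): [(3, 3), (7, 5), (8, 2), (6, 1)]
Compute weighted completion times:
  Job (p=3,w=3): C=3, w*C=3*3=9
  Job (p=7,w=5): C=10, w*C=5*10=50
  Job (p=8,w=2): C=18, w*C=2*18=36
  Job (p=6,w=1): C=24, w*C=1*24=24
Total weighted completion time = 119

119


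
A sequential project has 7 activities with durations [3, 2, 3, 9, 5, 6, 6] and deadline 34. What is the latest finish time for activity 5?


LF(activity 5) = deadline - sum of successor durations
Successors: activities 6 through 7 with durations [6, 6]
Sum of successor durations = 12
LF = 34 - 12 = 22

22


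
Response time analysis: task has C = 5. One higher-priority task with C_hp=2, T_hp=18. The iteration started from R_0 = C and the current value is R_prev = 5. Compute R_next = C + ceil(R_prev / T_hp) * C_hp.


R_next = C + ceil(R_prev / T_hp) * C_hp
ceil(5 / 18) = ceil(0.2778) = 1
Interference = 1 * 2 = 2
R_next = 5 + 2 = 7

7


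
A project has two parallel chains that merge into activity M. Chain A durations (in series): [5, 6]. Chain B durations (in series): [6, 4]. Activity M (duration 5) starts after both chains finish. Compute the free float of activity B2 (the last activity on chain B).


ES(B2) = sum of predecessors on chain B = 6
EF(B2) = ES + duration = 6 + 4 = 10
Successor of B2 is M. ES(M) = max(sum(A), sum(B)) = max(11, 10) = 11
Free float = ES(successor) - EF(current) = 11 - 10 = 1

1


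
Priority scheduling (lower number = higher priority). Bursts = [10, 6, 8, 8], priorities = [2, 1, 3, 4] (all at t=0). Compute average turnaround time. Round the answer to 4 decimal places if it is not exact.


Sort by priority (ascending = highest first):
Order: [(1, 6), (2, 10), (3, 8), (4, 8)]
Completion times:
  Priority 1, burst=6, C=6
  Priority 2, burst=10, C=16
  Priority 3, burst=8, C=24
  Priority 4, burst=8, C=32
Average turnaround = 78/4 = 19.5

19.5


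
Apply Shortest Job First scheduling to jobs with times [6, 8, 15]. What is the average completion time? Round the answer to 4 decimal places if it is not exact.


SJF order (ascending): [6, 8, 15]
Completion times:
  Job 1: burst=6, C=6
  Job 2: burst=8, C=14
  Job 3: burst=15, C=29
Average completion = 49/3 = 16.3333

16.3333


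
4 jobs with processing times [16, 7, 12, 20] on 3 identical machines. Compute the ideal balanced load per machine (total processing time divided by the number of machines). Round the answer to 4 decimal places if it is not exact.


Total processing time = 16 + 7 + 12 + 20 = 55
Number of machines = 3
Ideal balanced load = 55 / 3 = 18.3333

18.3333


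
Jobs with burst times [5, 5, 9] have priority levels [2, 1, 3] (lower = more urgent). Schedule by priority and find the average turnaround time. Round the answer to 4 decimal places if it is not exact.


Sort by priority (ascending = highest first):
Order: [(1, 5), (2, 5), (3, 9)]
Completion times:
  Priority 1, burst=5, C=5
  Priority 2, burst=5, C=10
  Priority 3, burst=9, C=19
Average turnaround = 34/3 = 11.3333

11.3333


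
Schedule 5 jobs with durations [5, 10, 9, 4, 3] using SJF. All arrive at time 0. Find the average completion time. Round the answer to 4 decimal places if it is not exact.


SJF order (ascending): [3, 4, 5, 9, 10]
Completion times:
  Job 1: burst=3, C=3
  Job 2: burst=4, C=7
  Job 3: burst=5, C=12
  Job 4: burst=9, C=21
  Job 5: burst=10, C=31
Average completion = 74/5 = 14.8

14.8
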